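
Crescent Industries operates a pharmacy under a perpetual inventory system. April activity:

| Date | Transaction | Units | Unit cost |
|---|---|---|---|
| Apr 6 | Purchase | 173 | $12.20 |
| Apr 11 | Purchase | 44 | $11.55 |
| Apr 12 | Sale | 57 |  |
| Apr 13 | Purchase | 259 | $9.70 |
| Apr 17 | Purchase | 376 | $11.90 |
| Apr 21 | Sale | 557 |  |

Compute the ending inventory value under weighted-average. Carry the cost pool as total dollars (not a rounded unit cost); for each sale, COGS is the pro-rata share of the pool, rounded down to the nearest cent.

Ending inventory = $2,669.68

After Apr 6: 173 on hand, pool $2,110.60 (≈ $12.2000 each)
After Apr 11: 217 on hand, pool $2,618.80 (≈ $12.0682 each)
Apr 12, sell 57: 57/217 × $2,618.80 → $687.88
After Apr 13: 419 on hand, pool $4,443.22 (≈ $10.6043 each)
After Apr 17: 795 on hand, pool $8,917.62 (≈ $11.2171 each)
Apr 21, sell 557: 557/795 × $8,917.62 → $6,247.94
Total COGS = $687.88 + $6,247.94 = $6,935.82
Ending inventory (cost pool remaining) = $2,669.68
Check: goods available $9,605.50 = COGS $6,935.82 + ending $2,669.68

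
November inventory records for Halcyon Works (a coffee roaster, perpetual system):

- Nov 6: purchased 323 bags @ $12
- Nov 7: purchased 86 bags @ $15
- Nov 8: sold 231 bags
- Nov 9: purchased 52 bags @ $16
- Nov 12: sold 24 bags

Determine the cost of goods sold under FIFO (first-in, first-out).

Nov 8, 231 sold [FIFO — oldest first]: 231 @ $12 = $2,772
Nov 12, 24 sold [FIFO — oldest first]: 24 @ $12 = $288
Total COGS = $2,772 + $288 = $3,060
Ending inventory: 68 @ $12 + 86 @ $15 + 52 @ $16 = $2,938

COGS = $3,060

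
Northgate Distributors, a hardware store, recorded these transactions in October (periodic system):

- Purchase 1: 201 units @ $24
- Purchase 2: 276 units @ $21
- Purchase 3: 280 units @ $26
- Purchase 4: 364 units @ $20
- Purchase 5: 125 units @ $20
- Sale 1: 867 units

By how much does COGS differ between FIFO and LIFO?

$982

FIFO COGS: 201 @ $24 + 276 @ $21 + 280 @ $26 + 110 @ $20 = $20,100
LIFO COGS: 125 @ $20 + 364 @ $20 + 280 @ $26 + 98 @ $21 = $19,118
Difference = |$20,100 − $19,118| = $982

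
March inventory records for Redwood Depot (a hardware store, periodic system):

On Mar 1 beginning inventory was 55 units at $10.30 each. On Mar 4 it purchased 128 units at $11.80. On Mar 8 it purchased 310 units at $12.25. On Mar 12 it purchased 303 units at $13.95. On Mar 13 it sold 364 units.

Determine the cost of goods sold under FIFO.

Mar 13, 364 sold [FIFO — oldest first]: 55 @ $10.30 + 128 @ $11.80 + 181 @ $12.25 = $4,294.15
Ending inventory: 129 @ $12.25 + 303 @ $13.95 = $5,807.10

COGS = $4,294.15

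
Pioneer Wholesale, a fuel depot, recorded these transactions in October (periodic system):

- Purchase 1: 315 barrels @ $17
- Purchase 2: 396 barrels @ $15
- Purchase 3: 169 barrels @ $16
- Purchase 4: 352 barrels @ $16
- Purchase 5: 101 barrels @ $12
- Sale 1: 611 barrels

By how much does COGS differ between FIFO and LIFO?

FIFO COGS: 315 @ $17 + 296 @ $15 = $9,795
LIFO COGS: 101 @ $12 + 352 @ $16 + 158 @ $16 = $9,372
Difference = |$9,795 − $9,372| = $423

$423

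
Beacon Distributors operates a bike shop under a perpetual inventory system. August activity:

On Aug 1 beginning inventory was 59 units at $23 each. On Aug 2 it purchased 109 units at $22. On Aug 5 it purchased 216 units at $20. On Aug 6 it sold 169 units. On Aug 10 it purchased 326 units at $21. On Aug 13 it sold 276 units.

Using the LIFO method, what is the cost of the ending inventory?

Aug 6, 169 sold [LIFO — newest first]: 169 @ $20 = $3,380
Aug 13, 276 sold [LIFO — newest first]: 276 @ $21 = $5,796
Total COGS = $3,380 + $5,796 = $9,176
Ending inventory: 59 @ $23 + 109 @ $22 + 47 @ $20 + 50 @ $21 = $5,745
Check: goods available $14,921 = COGS $9,176 + ending $5,745

Ending inventory = $5,745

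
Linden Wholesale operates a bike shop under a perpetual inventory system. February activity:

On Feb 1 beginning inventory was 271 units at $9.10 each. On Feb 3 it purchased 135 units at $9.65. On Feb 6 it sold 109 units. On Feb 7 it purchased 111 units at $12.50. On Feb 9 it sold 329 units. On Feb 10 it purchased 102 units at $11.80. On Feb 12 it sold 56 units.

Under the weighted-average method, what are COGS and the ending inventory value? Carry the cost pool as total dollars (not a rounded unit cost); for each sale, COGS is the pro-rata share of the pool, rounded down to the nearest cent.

COGS = $4,974.52; ending inventory = $1,385.43

After Feb 1: 271 on hand, pool $2,466.10 (≈ $9.1000 each)
After Feb 3: 406 on hand, pool $3,768.85 (≈ $9.2829 each)
Feb 6, sell 109: 109/406 × $3,768.85 → $1,011.83
After Feb 7: 408 on hand, pool $4,144.52 (≈ $10.1581 each)
Feb 9, sell 329: 329/408 × $4,144.52 → $3,342.02
After Feb 10: 181 on hand, pool $2,006.10 (≈ $11.0834 each)
Feb 12, sell 56: 56/181 × $2,006.10 → $620.67
Total COGS = $1,011.83 + $3,342.02 + $620.67 = $4,974.52
Ending inventory (cost pool remaining) = $1,385.43
Check: goods available $6,359.95 = COGS $4,974.52 + ending $1,385.43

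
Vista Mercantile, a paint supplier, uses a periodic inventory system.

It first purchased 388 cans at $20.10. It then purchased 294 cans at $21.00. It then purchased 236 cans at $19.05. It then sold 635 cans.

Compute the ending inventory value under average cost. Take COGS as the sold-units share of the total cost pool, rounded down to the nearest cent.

Sale 1, sell 635: 635/918 × $18,468.60 → $12,775.12
Ending inventory (cost pool remaining) = $5,693.48
Check: goods available $18,468.60 = COGS $12,775.12 + ending $5,693.48

Ending inventory = $5,693.48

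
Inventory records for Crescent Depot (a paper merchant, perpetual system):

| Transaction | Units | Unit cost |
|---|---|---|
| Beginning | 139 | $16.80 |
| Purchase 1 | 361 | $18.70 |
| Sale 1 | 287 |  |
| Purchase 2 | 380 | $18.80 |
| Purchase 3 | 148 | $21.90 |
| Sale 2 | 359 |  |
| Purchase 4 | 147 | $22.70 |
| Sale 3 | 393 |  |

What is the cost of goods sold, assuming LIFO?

COGS = $20,523.20

Sale 1 (287) [LIFO — newest first]: 287 @ $18.70 = $5,366.90
Sale 2 (359) [LIFO — newest first]: 148 @ $21.90 + 211 @ $18.80 = $7,208.00
Sale 3 (393) [LIFO — newest first]: 147 @ $22.70 + 169 @ $18.80 + 74 @ $18.70 + 3 @ $16.80 = $7,948.30
Total COGS = $5,366.90 + $7,208.00 + $7,948.30 = $20,523.20
Ending inventory: 136 @ $16.80 = $2,284.80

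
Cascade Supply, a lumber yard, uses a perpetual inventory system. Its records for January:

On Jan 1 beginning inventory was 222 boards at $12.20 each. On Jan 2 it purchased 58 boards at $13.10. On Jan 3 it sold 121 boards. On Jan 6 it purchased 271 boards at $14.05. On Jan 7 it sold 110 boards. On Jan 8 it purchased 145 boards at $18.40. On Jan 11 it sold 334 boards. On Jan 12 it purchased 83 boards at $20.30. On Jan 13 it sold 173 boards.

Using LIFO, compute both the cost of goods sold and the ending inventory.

COGS = $11,128.45; ending inventory = $500.20

Jan 3, 121 sold [LIFO — newest first]: 58 @ $13.10 + 63 @ $12.20 = $1,528.40
Jan 7, 110 sold [LIFO — newest first]: 110 @ $14.05 = $1,545.50
Jan 11, 334 sold [LIFO — newest first]: 145 @ $18.40 + 161 @ $14.05 + 28 @ $12.20 = $5,271.65
Jan 13, 173 sold [LIFO — newest first]: 83 @ $20.30 + 90 @ $12.20 = $2,782.90
Total COGS = $1,528.40 + $1,545.50 + $5,271.65 + $2,782.90 = $11,128.45
Ending inventory: 41 @ $12.20 = $500.20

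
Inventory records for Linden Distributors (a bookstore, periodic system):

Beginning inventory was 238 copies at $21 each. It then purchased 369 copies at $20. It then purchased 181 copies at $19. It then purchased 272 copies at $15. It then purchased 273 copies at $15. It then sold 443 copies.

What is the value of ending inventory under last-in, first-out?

Ending inventory = $17,347

Sale 1 (443) [LIFO — newest first]: 273 @ $15 + 170 @ $15 = $6,645
Ending inventory: 238 @ $21 + 369 @ $20 + 181 @ $19 + 102 @ $15 = $17,347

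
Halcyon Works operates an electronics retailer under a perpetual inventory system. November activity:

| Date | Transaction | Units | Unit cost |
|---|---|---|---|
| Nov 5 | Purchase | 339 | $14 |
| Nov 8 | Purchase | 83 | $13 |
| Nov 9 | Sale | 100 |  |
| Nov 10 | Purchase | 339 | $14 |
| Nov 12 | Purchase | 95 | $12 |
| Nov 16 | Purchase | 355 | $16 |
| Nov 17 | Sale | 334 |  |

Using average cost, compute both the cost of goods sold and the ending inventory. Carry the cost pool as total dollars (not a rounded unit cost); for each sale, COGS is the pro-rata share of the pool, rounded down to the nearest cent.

After Nov 5: 339 on hand, pool $4,746.00 (≈ $14.0000 each)
After Nov 8: 422 on hand, pool $5,825.00 (≈ $13.8033 each)
Nov 9, sell 100: 100/422 × $5,825.00 → $1,380.33
After Nov 10: 661 on hand, pool $9,190.67 (≈ $13.9042 each)
After Nov 12: 756 on hand, pool $10,330.67 (≈ $13.6649 each)
After Nov 16: 1111 on hand, pool $16,010.67 (≈ $14.4110 each)
Nov 17, sell 334: 334/1111 × $16,010.67 → $4,813.28
Total COGS = $1,380.33 + $4,813.28 = $6,193.61
Ending inventory (cost pool remaining) = $11,197.39

COGS = $6,193.61; ending inventory = $11,197.39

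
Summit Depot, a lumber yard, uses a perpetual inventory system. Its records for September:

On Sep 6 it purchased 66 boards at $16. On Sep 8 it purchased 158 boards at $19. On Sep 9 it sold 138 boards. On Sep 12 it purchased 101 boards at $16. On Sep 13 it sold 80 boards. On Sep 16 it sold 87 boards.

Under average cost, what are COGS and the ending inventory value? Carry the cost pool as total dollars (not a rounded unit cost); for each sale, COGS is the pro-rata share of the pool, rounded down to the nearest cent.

COGS = $5,334.53; ending inventory = $339.47

After Sep 6: 66 on hand, pool $1,056.00 (≈ $16.0000 each)
After Sep 8: 224 on hand, pool $4,058.00 (≈ $18.1161 each)
Sep 9, sell 138: 138/224 × $4,058.00 → $2,500.01
After Sep 12: 187 on hand, pool $3,173.99 (≈ $16.9732 each)
Sep 13, sell 80: 80/187 × $3,173.99 → $1,357.85
Sep 16, sell 87: 87/107 × $1,816.14 → $1,476.67
Total COGS = $2,500.01 + $1,357.85 + $1,476.67 = $5,334.53
Ending inventory (cost pool remaining) = $339.47
Check: goods available $5,674.00 = COGS $5,334.53 + ending $339.47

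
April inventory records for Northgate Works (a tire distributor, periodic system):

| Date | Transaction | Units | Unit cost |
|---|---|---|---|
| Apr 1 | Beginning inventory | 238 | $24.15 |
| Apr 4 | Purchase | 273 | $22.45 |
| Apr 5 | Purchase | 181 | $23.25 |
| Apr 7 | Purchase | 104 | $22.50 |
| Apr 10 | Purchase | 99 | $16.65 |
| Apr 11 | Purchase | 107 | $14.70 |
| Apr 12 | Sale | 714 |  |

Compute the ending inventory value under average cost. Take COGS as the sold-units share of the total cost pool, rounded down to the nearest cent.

Ending inventory = $6,221.62

Apr 12, sell 714: 714/1002 × $21,646.05 → $15,424.43
Ending inventory (cost pool remaining) = $6,221.62
Check: goods available $21,646.05 = COGS $15,424.43 + ending $6,221.62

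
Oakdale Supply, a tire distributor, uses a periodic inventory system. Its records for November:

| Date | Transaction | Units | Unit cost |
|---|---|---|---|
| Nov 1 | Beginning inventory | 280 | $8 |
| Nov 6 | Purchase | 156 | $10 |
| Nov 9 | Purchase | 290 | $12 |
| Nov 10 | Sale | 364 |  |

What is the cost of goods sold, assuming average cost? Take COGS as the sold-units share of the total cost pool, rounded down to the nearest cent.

COGS = $3,650.02

Nov 10, sell 364: 364/726 × $7,280.00 → $3,650.02
Ending inventory (cost pool remaining) = $3,629.98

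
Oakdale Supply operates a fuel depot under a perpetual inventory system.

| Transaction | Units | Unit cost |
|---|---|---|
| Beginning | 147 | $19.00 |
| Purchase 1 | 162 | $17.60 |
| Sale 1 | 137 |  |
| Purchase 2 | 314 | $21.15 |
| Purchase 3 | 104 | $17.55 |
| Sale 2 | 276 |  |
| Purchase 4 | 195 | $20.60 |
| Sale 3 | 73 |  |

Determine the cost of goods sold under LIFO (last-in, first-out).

Sale 1 (137) [LIFO — newest first]: 137 @ $17.60 = $2,411.20
Sale 2 (276) [LIFO — newest first]: 104 @ $17.55 + 172 @ $21.15 = $5,463.00
Sale 3 (73) [LIFO — newest first]: 73 @ $20.60 = $1,503.80
Total COGS = $2,411.20 + $5,463.00 + $1,503.80 = $9,378.00
Ending inventory: 147 @ $19.00 + 25 @ $17.60 + 142 @ $21.15 + 122 @ $20.60 = $8,749.50
Check: goods available $18,127.50 = COGS $9,378.00 + ending $8,749.50

COGS = $9,378.00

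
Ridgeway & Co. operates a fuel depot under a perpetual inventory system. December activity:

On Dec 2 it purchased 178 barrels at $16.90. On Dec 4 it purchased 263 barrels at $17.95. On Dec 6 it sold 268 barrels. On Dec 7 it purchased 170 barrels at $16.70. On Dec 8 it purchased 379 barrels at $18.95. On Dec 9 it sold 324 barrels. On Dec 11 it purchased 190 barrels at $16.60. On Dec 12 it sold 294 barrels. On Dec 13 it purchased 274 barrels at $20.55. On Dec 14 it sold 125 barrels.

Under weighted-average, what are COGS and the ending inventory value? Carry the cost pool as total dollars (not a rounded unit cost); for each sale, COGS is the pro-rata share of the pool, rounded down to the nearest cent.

After Dec 2: 178 on hand, pool $3,008.20 (≈ $16.9000 each)
After Dec 4: 441 on hand, pool $7,729.05 (≈ $17.5262 each)
Dec 6, sell 268: 268/441 × $7,729.05 → $4,697.01
After Dec 7: 343 on hand, pool $5,871.04 (≈ $17.1167 each)
After Dec 8: 722 on hand, pool $13,053.09 (≈ $18.0791 each)
Dec 9, sell 324: 324/722 × $13,053.09 → $5,857.61
After Dec 11: 588 on hand, pool $10,349.48 (≈ $17.6012 each)
Dec 12, sell 294: 294/588 × $10,349.48 → $5,174.74
After Dec 13: 568 on hand, pool $10,805.44 (≈ $19.0237 each)
Dec 14, sell 125: 125/568 × $10,805.44 → $2,377.95
Total COGS = $4,697.01 + $5,857.61 + $5,174.74 + $2,377.95 = $18,107.31
Ending inventory (cost pool remaining) = $8,427.49
Check: goods available $26,534.80 = COGS $18,107.31 + ending $8,427.49

COGS = $18,107.31; ending inventory = $8,427.49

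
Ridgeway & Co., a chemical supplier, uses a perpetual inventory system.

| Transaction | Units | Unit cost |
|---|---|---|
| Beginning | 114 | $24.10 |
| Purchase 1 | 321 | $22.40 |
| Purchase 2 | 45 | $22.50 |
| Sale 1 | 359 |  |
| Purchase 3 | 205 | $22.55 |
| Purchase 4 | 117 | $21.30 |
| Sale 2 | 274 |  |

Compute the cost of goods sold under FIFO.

COGS = $14,400.45

Sale 1 (359) [FIFO — oldest first]: 114 @ $24.10 + 245 @ $22.40 = $8,235.40
Sale 2 (274) [FIFO — oldest first]: 76 @ $22.40 + 45 @ $22.50 + 153 @ $22.55 = $6,165.05
Total COGS = $8,235.40 + $6,165.05 = $14,400.45
Ending inventory: 52 @ $22.55 + 117 @ $21.30 = $3,664.70
Check: goods available $18,065.15 = COGS $14,400.45 + ending $3,664.70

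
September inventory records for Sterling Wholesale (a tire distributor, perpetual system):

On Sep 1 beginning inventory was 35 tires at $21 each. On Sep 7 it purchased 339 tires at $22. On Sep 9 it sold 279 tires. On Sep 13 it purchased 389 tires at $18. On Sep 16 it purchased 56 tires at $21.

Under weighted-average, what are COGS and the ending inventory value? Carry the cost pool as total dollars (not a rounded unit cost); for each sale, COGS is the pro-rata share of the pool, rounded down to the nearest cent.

COGS = $6,111.89; ending inventory = $10,259.11

After Sep 1: 35 on hand, pool $735.00 (≈ $21.0000 each)
After Sep 7: 374 on hand, pool $8,193.00 (≈ $21.9064 each)
Sep 9, sell 279: 279/374 × $8,193.00 → $6,111.89
After Sep 13: 484 on hand, pool $9,083.11 (≈ $18.7668 each)
After Sep 16: 540 on hand, pool $10,259.11 (≈ $18.9984 each)
Ending inventory (cost pool remaining) = $10,259.11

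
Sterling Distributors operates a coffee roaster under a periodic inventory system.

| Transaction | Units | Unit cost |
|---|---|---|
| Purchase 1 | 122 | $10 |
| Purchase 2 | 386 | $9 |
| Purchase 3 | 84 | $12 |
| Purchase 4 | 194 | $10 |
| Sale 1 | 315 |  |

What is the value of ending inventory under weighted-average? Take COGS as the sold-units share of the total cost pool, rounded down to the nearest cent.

Sale 1, sell 315: 315/786 × $7,642.00 → $3,062.63
Ending inventory (cost pool remaining) = $4,579.37

Ending inventory = $4,579.37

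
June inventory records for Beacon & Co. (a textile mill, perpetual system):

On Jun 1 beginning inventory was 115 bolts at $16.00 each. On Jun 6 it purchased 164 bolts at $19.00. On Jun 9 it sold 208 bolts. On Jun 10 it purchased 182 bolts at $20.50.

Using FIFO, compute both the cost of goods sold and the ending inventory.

COGS = $3,607.00; ending inventory = $5,080.00

Jun 9, 208 sold [FIFO — oldest first]: 115 @ $16.00 + 93 @ $19.00 = $3,607.00
Ending inventory: 71 @ $19.00 + 182 @ $20.50 = $5,080.00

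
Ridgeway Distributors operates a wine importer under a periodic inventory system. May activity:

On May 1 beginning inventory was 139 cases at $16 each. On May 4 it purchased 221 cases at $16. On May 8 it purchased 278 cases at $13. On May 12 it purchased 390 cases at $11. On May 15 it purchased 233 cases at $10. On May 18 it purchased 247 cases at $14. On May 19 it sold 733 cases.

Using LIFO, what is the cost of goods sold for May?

COGS = $8,571

May 19, 733 sold [LIFO — newest first]: 247 @ $14 + 233 @ $10 + 253 @ $11 = $8,571
Ending inventory: 139 @ $16 + 221 @ $16 + 278 @ $13 + 137 @ $11 = $10,881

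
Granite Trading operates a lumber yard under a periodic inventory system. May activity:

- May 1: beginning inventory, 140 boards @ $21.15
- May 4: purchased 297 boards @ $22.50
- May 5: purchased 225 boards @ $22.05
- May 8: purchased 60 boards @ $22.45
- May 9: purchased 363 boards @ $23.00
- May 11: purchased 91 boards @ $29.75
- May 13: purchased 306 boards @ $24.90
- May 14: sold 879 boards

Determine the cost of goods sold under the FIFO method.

COGS = $19,562.75

May 14, 879 sold [FIFO — oldest first]: 140 @ $21.15 + 297 @ $22.50 + 225 @ $22.05 + 60 @ $22.45 + 157 @ $23.00 = $19,562.75
Ending inventory: 206 @ $23.00 + 91 @ $29.75 + 306 @ $24.90 = $15,064.65
Check: goods available $34,627.40 = COGS $19,562.75 + ending $15,064.65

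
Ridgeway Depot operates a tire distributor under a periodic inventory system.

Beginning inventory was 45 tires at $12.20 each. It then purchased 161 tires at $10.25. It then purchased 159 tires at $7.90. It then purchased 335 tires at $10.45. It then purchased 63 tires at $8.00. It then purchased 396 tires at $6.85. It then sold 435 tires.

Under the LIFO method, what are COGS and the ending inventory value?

Sale 1 (435) [LIFO — newest first]: 396 @ $6.85 + 39 @ $8.00 = $3,024.60
Ending inventory: 45 @ $12.20 + 161 @ $10.25 + 159 @ $7.90 + 335 @ $10.45 + 24 @ $8.00 = $7,148.10

COGS = $3,024.60; ending inventory = $7,148.10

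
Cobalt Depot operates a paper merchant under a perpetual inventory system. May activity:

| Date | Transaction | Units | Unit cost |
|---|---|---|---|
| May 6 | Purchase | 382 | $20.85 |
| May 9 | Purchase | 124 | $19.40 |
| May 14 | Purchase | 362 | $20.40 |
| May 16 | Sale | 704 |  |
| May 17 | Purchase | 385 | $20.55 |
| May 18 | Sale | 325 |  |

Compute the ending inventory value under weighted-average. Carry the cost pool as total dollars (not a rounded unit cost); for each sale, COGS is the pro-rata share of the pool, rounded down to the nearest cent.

Ending inventory = $4,596.86

After May 6: 382 on hand, pool $7,964.70 (≈ $20.8500 each)
After May 9: 506 on hand, pool $10,370.30 (≈ $20.4947 each)
After May 14: 868 on hand, pool $17,755.10 (≈ $20.4552 each)
May 16, sell 704: 704/868 × $17,755.10 → $14,400.44
After May 17: 549 on hand, pool $11,266.41 (≈ $20.5217 each)
May 18, sell 325: 325/549 × $11,266.41 → $6,669.55
Total COGS = $14,400.44 + $6,669.55 = $21,069.99
Ending inventory (cost pool remaining) = $4,596.86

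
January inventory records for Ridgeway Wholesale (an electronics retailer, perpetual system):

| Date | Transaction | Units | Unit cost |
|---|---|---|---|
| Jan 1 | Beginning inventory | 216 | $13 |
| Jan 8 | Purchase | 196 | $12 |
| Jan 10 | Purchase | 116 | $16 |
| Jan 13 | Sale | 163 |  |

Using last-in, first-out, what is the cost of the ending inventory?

Ending inventory = $4,596

Jan 13, 163 sold [LIFO — newest first]: 116 @ $16 + 47 @ $12 = $2,420
Ending inventory: 216 @ $13 + 149 @ $12 = $4,596
Check: goods available $7,016 = COGS $2,420 + ending $4,596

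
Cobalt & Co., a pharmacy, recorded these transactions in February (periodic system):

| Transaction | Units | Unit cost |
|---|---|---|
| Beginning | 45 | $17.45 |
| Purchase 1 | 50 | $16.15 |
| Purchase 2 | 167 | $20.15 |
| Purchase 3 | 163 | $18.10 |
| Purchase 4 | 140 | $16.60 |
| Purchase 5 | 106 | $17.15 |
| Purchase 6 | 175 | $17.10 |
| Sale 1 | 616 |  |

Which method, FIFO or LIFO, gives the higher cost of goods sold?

FIFO COGS: 45 @ $17.45 + 50 @ $16.15 + 167 @ $20.15 + 163 @ $18.10 + 140 @ $16.60 + 51 @ $17.15 = $11,106.75
LIFO COGS: 175 @ $17.10 + 106 @ $17.15 + 140 @ $16.60 + 163 @ $18.10 + 32 @ $20.15 = $10,729.50

FIFO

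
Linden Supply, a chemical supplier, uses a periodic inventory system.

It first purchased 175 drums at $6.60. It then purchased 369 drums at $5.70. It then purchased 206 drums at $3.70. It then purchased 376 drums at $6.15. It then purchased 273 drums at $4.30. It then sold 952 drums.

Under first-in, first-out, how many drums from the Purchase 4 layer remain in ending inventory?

174

Sale 1 (952) [FIFO — oldest first]: 175 @ $6.60 + 369 @ $5.70 + 206 @ $3.70 + 202 @ $6.15 = $5,262.80
Ending inventory: 174 @ $6.15 + 273 @ $4.30 = $2,244.00
Check: goods available $7,506.80 = COGS $5,262.80 + ending $2,244.00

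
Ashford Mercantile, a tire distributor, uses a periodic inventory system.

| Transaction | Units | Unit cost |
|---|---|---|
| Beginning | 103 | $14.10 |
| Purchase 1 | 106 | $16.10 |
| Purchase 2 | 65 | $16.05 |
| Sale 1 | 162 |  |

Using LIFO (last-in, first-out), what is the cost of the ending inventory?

Ending inventory = $1,597.20

Sale 1 (162) [LIFO — newest first]: 65 @ $16.05 + 97 @ $16.10 = $2,604.95
Ending inventory: 103 @ $14.10 + 9 @ $16.10 = $1,597.20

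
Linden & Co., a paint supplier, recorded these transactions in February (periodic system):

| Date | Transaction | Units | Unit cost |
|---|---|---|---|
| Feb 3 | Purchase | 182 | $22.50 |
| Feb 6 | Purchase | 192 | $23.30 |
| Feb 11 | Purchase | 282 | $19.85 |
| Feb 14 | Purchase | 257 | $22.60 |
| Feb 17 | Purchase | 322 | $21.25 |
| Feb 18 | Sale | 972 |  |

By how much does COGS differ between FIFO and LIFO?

FIFO COGS: 182 @ $22.50 + 192 @ $23.30 + 282 @ $19.85 + 257 @ $22.60 + 59 @ $21.25 = $21,228.25
LIFO COGS: 322 @ $21.25 + 257 @ $22.60 + 282 @ $19.85 + 111 @ $23.30 = $20,834.70
Difference = |$21,228.25 − $20,834.70| = $393.55

$393.55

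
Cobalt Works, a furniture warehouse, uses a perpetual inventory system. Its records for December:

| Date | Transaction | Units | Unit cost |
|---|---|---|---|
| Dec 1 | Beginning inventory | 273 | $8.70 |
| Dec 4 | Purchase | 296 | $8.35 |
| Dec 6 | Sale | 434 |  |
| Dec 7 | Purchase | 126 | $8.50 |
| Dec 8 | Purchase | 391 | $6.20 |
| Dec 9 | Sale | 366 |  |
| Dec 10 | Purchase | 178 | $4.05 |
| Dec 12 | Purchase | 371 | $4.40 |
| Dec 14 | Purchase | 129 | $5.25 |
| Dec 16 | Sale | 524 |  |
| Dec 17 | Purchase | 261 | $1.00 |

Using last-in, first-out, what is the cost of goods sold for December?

COGS = $8,348.25

Dec 6, 434 sold [LIFO — newest first]: 296 @ $8.35 + 138 @ $8.70 = $3,672.20
Dec 9, 366 sold [LIFO — newest first]: 366 @ $6.20 = $2,269.20
Dec 16, 524 sold [LIFO — newest first]: 129 @ $5.25 + 371 @ $4.40 + 24 @ $4.05 = $2,406.85
Total COGS = $3,672.20 + $2,269.20 + $2,406.85 = $8,348.25
Ending inventory: 135 @ $8.70 + 126 @ $8.50 + 25 @ $6.20 + 154 @ $4.05 + 261 @ $1.00 = $3,285.20
Check: goods available $11,633.45 = COGS $8,348.25 + ending $3,285.20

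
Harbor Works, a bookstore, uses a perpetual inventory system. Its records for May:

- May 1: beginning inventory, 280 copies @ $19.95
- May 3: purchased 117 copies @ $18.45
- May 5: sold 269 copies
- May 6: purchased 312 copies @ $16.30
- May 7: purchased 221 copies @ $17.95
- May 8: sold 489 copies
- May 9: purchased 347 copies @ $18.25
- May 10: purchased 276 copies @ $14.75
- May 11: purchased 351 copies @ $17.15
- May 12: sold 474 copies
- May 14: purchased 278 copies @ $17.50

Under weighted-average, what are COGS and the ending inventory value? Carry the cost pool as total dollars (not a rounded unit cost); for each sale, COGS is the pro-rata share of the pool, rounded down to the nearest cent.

After May 1: 280 on hand, pool $5,586.00 (≈ $19.9500 each)
After May 3: 397 on hand, pool $7,744.65 (≈ $19.5079 each)
May 5, sell 269: 269/397 × $7,744.65 → $5,247.63
After May 6: 440 on hand, pool $7,582.62 (≈ $17.2332 each)
After May 7: 661 on hand, pool $11,549.57 (≈ $17.4729 each)
May 8, sell 489: 489/661 × $11,549.57 → $8,544.23
After May 9: 519 on hand, pool $9,338.09 (≈ $17.9925 each)
After May 10: 795 on hand, pool $13,409.09 (≈ $16.8668 each)
After May 11: 1146 on hand, pool $19,428.74 (≈ $16.9535 each)
May 12, sell 474: 474/1146 × $19,428.74 → $8,035.97
After May 14: 950 on hand, pool $16,257.77 (≈ $17.1134 each)
Total COGS = $5,247.63 + $8,544.23 + $8,035.97 = $21,827.83
Ending inventory (cost pool remaining) = $16,257.77

COGS = $21,827.83; ending inventory = $16,257.77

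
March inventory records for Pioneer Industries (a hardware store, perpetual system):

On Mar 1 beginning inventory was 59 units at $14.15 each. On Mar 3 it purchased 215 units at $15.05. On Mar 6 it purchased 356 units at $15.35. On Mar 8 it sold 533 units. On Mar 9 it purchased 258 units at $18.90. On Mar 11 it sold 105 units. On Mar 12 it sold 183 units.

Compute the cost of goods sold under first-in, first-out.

COGS = $13,145.10

Mar 8, 533 sold [FIFO — oldest first]: 59 @ $14.15 + 215 @ $15.05 + 259 @ $15.35 = $8,046.25
Mar 11, 105 sold [FIFO — oldest first]: 97 @ $15.35 + 8 @ $18.90 = $1,640.15
Mar 12, 183 sold [FIFO — oldest first]: 183 @ $18.90 = $3,458.70
Total COGS = $8,046.25 + $1,640.15 + $3,458.70 = $13,145.10
Ending inventory: 67 @ $18.90 = $1,266.30
Check: goods available $14,411.40 = COGS $13,145.10 + ending $1,266.30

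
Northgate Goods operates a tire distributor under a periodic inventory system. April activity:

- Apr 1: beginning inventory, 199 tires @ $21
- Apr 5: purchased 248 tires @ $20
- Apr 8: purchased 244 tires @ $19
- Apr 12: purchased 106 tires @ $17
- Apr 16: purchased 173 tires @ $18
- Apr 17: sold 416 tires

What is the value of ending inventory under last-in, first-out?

Apr 17, 416 sold [LIFO — newest first]: 173 @ $18 + 106 @ $17 + 137 @ $19 = $7,519
Ending inventory: 199 @ $21 + 248 @ $20 + 107 @ $19 = $11,172

Ending inventory = $11,172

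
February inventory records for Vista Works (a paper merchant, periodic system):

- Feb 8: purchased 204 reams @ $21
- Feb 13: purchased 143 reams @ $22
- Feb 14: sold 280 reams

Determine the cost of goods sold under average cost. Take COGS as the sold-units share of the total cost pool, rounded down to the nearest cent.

Feb 14, sell 280: 280/347 × $7,430.00 → $5,995.38
Ending inventory (cost pool remaining) = $1,434.62

COGS = $5,995.38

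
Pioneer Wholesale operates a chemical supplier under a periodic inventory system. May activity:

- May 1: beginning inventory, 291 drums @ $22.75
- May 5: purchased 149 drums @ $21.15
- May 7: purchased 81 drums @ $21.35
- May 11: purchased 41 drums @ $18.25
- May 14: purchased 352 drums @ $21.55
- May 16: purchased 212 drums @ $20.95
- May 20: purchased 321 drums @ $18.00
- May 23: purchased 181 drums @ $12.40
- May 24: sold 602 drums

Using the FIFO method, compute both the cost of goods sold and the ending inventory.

COGS = $13,111.20; ending inventory = $19,187.40

May 24, 602 sold [FIFO — oldest first]: 291 @ $22.75 + 149 @ $21.15 + 81 @ $21.35 + 41 @ $18.25 + 40 @ $21.55 = $13,111.20
Ending inventory: 312 @ $21.55 + 212 @ $20.95 + 321 @ $18.00 + 181 @ $12.40 = $19,187.40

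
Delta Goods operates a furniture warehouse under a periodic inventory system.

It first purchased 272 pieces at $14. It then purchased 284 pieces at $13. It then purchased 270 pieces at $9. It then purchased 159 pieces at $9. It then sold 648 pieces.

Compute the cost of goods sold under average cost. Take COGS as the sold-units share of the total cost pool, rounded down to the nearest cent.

Sale 1, sell 648: 648/985 × $11,361.00 → $7,474.03
Ending inventory (cost pool remaining) = $3,886.97

COGS = $7,474.03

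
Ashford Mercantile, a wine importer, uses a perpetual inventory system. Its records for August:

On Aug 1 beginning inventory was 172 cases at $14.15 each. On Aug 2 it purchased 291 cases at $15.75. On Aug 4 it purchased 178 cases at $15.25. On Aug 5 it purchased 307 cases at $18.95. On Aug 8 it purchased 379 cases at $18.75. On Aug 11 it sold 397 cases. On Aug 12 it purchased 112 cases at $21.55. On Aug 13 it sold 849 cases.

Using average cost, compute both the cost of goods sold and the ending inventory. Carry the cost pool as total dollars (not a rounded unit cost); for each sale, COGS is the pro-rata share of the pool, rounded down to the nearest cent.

COGS = $21,681.14; ending inventory = $3,387.91

After Aug 1: 172 on hand, pool $2,433.80 (≈ $14.1500 each)
After Aug 2: 463 on hand, pool $7,017.05 (≈ $15.1556 each)
After Aug 4: 641 on hand, pool $9,731.55 (≈ $15.1818 each)
After Aug 5: 948 on hand, pool $15,549.20 (≈ $16.4021 each)
After Aug 8: 1327 on hand, pool $22,655.45 (≈ $17.0727 each)
Aug 11, sell 397: 397/1327 × $22,655.45 → $6,777.85
After Aug 12: 1042 on hand, pool $18,291.20 (≈ $17.5539 each)
Aug 13, sell 849: 849/1042 × $18,291.20 → $14,903.29
Total COGS = $6,777.85 + $14,903.29 = $21,681.14
Ending inventory (cost pool remaining) = $3,387.91
Check: goods available $25,069.05 = COGS $21,681.14 + ending $3,387.91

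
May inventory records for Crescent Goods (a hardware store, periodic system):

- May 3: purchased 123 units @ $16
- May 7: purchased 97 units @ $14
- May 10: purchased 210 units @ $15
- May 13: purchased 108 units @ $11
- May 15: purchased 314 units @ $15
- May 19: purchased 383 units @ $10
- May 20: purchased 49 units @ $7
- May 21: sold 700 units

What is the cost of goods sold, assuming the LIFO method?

COGS = $8,193

May 21, 700 sold [LIFO — newest first]: 49 @ $7 + 383 @ $10 + 268 @ $15 = $8,193
Ending inventory: 123 @ $16 + 97 @ $14 + 210 @ $15 + 108 @ $11 + 46 @ $15 = $8,354
Check: goods available $16,547 = COGS $8,193 + ending $8,354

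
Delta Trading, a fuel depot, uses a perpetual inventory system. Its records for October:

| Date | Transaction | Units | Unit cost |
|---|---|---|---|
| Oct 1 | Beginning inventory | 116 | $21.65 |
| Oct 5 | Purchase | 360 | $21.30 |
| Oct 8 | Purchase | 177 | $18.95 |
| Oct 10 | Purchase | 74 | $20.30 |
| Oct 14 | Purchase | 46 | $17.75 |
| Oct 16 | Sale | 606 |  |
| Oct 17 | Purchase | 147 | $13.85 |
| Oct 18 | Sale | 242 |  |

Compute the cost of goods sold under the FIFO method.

COGS = $16,891.00

Oct 16, 606 sold [FIFO — oldest first]: 116 @ $21.65 + 360 @ $21.30 + 130 @ $18.95 = $12,642.90
Oct 18, 242 sold [FIFO — oldest first]: 47 @ $18.95 + 74 @ $20.30 + 46 @ $17.75 + 75 @ $13.85 = $4,248.10
Total COGS = $12,642.90 + $4,248.10 = $16,891.00
Ending inventory: 72 @ $13.85 = $997.20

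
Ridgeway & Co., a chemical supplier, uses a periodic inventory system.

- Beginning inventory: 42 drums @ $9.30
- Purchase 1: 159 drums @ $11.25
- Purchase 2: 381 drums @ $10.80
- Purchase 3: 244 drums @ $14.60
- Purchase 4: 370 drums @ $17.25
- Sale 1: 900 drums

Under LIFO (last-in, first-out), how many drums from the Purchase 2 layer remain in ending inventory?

Sale 1 (900) [LIFO — newest first]: 370 @ $17.25 + 244 @ $14.60 + 286 @ $10.80 = $13,033.70
Ending inventory: 42 @ $9.30 + 159 @ $11.25 + 95 @ $10.80 = $3,205.35

95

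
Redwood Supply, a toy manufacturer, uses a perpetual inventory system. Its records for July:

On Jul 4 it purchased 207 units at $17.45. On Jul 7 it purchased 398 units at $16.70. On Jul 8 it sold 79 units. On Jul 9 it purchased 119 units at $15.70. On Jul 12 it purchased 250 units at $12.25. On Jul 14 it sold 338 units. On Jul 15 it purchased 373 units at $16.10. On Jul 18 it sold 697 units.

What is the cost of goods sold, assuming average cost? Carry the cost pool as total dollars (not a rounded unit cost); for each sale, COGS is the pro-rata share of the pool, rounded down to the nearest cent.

After Jul 4: 207 on hand, pool $3,612.15 (≈ $17.4500 each)
After Jul 7: 605 on hand, pool $10,258.75 (≈ $16.9566 each)
Jul 8, sell 79: 79/605 × $10,258.75 → $1,339.57
After Jul 9: 645 on hand, pool $10,787.48 (≈ $16.7248 each)
After Jul 12: 895 on hand, pool $13,849.98 (≈ $15.4748 each)
Jul 14, sell 338: 338/895 × $13,849.98 → $5,230.49
After Jul 15: 930 on hand, pool $14,624.79 (≈ $15.7256 each)
Jul 18, sell 697: 697/930 × $14,624.79 → $10,960.72
Total COGS = $1,339.57 + $5,230.49 + $10,960.72 = $17,530.78
Ending inventory (cost pool remaining) = $3,664.07

COGS = $17,530.78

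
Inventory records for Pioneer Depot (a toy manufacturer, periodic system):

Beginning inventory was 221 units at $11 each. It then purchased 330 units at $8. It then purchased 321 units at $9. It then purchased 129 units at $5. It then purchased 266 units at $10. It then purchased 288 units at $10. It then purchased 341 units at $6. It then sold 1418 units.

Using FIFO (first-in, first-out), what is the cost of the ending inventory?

Sale 1 (1418) [FIFO — oldest first]: 221 @ $11 + 330 @ $8 + 321 @ $9 + 129 @ $5 + 266 @ $10 + 151 @ $10 = $12,775
Ending inventory: 137 @ $10 + 341 @ $6 = $3,416

Ending inventory = $3,416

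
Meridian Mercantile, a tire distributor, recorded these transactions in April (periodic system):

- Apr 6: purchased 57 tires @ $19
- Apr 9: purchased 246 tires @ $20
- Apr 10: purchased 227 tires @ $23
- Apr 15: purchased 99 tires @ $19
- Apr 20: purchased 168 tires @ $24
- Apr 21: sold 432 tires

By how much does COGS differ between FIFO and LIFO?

$738

FIFO COGS: 57 @ $19 + 246 @ $20 + 129 @ $23 = $8,970
LIFO COGS: 168 @ $24 + 99 @ $19 + 165 @ $23 = $9,708
Difference = |$8,970 − $9,708| = $738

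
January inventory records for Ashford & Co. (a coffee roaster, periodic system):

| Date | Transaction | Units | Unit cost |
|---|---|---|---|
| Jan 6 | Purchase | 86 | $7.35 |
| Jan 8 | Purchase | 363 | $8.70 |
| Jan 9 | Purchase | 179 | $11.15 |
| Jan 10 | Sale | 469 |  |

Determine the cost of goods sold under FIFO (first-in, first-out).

COGS = $4,013.20

Jan 10, 469 sold [FIFO — oldest first]: 86 @ $7.35 + 363 @ $8.70 + 20 @ $11.15 = $4,013.20
Ending inventory: 159 @ $11.15 = $1,772.85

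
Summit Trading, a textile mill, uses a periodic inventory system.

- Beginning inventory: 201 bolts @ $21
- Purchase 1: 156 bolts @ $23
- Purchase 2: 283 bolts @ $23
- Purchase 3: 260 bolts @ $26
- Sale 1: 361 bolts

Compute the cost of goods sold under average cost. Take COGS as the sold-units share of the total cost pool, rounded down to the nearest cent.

Sale 1, sell 361: 361/900 × $21,078.00 → $8,454.62
Ending inventory (cost pool remaining) = $12,623.38
Check: goods available $21,078.00 = COGS $8,454.62 + ending $12,623.38

COGS = $8,454.62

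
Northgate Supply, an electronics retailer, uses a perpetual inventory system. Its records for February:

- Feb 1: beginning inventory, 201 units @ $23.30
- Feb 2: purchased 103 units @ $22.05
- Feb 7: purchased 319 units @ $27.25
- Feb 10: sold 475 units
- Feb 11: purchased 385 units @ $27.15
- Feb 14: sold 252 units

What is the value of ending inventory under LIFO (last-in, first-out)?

Ending inventory = $7,059.35

Feb 10, 475 sold [LIFO — newest first]: 319 @ $27.25 + 103 @ $22.05 + 53 @ $23.30 = $12,198.80
Feb 14, 252 sold [LIFO — newest first]: 252 @ $27.15 = $6,841.80
Total COGS = $12,198.80 + $6,841.80 = $19,040.60
Ending inventory: 148 @ $23.30 + 133 @ $27.15 = $7,059.35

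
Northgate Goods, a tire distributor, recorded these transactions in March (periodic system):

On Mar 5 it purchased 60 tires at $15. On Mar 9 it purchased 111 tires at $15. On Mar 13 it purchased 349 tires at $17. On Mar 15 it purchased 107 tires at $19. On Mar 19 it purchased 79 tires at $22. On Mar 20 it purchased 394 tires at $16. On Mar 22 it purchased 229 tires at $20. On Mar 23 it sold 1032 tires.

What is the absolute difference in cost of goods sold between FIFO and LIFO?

FIFO COGS: 60 @ $15 + 111 @ $15 + 349 @ $17 + 107 @ $19 + 79 @ $22 + 326 @ $16 = $17,485
LIFO COGS: 229 @ $20 + 394 @ $16 + 79 @ $22 + 107 @ $19 + 223 @ $17 = $18,446
Difference = |$17,485 − $18,446| = $961

$961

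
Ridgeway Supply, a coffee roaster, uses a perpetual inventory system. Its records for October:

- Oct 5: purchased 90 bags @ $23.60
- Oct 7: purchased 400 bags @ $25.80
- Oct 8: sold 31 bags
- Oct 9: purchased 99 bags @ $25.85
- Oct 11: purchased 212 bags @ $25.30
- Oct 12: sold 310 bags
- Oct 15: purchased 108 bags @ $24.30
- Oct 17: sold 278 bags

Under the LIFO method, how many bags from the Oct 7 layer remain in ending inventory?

200

Oct 8, 31 sold [LIFO — newest first]: 31 @ $25.80 = $799.80
Oct 12, 310 sold [LIFO — newest first]: 212 @ $25.30 + 98 @ $25.85 = $7,896.90
Oct 17, 278 sold [LIFO — newest first]: 108 @ $24.30 + 1 @ $25.85 + 169 @ $25.80 = $7,010.45
Total COGS = $799.80 + $7,896.90 + $7,010.45 = $15,707.15
Ending inventory: 90 @ $23.60 + 200 @ $25.80 = $7,284.00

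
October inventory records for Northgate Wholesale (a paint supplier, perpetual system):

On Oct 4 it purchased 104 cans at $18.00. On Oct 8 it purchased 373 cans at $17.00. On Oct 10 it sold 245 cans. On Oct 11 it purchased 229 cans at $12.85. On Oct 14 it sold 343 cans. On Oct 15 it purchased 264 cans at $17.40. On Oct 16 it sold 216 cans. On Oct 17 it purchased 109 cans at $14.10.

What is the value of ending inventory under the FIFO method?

Oct 10, 245 sold [FIFO — oldest first]: 104 @ $18.00 + 141 @ $17.00 = $4,269.00
Oct 14, 343 sold [FIFO — oldest first]: 232 @ $17.00 + 111 @ $12.85 = $5,370.35
Oct 16, 216 sold [FIFO — oldest first]: 118 @ $12.85 + 98 @ $17.40 = $3,221.50
Total COGS = $4,269.00 + $5,370.35 + $3,221.50 = $12,860.85
Ending inventory: 166 @ $17.40 + 109 @ $14.10 = $4,425.30

Ending inventory = $4,425.30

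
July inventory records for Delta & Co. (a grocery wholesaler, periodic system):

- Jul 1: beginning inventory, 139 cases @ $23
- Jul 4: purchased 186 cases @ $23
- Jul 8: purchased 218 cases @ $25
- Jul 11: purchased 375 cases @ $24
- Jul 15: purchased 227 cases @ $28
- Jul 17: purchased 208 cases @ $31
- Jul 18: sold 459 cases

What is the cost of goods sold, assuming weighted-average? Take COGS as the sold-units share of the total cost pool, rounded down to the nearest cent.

COGS = $11,781.67

Jul 18, sell 459: 459/1353 × $34,729.00 → $11,781.67
Ending inventory (cost pool remaining) = $22,947.33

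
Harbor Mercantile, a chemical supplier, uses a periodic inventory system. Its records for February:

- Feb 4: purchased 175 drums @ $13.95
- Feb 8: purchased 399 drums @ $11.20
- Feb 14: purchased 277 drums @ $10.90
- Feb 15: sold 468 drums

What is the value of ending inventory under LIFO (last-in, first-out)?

Feb 15, 468 sold [LIFO — newest first]: 277 @ $10.90 + 191 @ $11.20 = $5,158.50
Ending inventory: 175 @ $13.95 + 208 @ $11.20 = $4,770.85

Ending inventory = $4,770.85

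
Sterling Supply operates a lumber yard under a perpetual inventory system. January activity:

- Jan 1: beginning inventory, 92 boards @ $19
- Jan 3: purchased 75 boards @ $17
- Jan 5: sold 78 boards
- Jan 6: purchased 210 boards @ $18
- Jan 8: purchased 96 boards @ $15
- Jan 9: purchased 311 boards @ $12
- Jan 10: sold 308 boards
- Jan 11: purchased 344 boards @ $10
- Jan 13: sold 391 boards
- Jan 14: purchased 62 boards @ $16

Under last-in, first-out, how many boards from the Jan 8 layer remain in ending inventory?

Jan 5, 78 sold [LIFO — newest first]: 75 @ $17 + 3 @ $19 = $1,332
Jan 10, 308 sold [LIFO — newest first]: 308 @ $12 = $3,696
Jan 13, 391 sold [LIFO — newest first]: 344 @ $10 + 3 @ $12 + 44 @ $15 = $4,136
Total COGS = $1,332 + $3,696 + $4,136 = $9,164
Ending inventory: 89 @ $19 + 210 @ $18 + 52 @ $15 + 62 @ $16 = $7,243

52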